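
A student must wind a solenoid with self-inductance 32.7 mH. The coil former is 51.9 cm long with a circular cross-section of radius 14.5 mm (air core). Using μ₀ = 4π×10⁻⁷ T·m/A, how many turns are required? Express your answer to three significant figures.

A = πr² = π(1.450×10^-2 m)² = 6.605×10^-4 m².
From L = μ₀N²A/ℓ, N = √(Lℓ / (μ₀A)).
N = √[(3.270×10^-2)(0.519) / ((4π×10⁻⁷)×6.605×10^-4)] = √(2.0447×10^7) ≈ 4521.8.

N ≈ 4520 turns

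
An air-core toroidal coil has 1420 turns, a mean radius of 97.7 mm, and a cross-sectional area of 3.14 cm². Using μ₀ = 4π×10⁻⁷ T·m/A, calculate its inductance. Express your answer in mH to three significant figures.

For a thin toroid, L = μ₀N²A/(2πR).
L = (4π×10⁻⁷)(1420)²(3.140×10^-4) / (2π×9.770×10^-2 m) = 1.296×10^-3 H.

L ≈ 1.30 mH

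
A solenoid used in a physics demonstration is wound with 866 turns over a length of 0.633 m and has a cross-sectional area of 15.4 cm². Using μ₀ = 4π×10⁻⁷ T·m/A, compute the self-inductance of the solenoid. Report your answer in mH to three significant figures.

L ≈ 2.29 mH

A = 15.4 cm² = 1.540×10^-3 m².
For a long solenoid, L = μ₀N²A/ℓ.
L = (4π×10⁻⁷)(866)²(1.540×10^-3)/(0.633 m) = 2.293×10^-3 H.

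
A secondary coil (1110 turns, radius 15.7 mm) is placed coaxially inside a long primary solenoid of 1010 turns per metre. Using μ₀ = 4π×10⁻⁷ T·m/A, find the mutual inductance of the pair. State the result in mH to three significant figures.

M ≈ 1.09 mH

The outer solenoid produces a uniform field B₁ = μ₀n₁I₁ across the inner coil,
so the flux linkage is N₂Φ = N₂B₁A₂ = μ₀n₁N₂A₂·I₁, giving M = μ₀n₁N₂A₂.
A₂ = πr² = π(1.570×10^-2 m)² = 7.744×10^-4 m².
M = (4π×10⁻⁷)(1010)(1110)(7.744×10^-4) = 1.091×10^-3 H.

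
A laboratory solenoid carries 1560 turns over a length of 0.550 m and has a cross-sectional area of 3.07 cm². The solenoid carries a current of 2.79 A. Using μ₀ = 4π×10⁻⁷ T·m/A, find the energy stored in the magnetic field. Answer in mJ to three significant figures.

U ≈ 6.64 mJ

A = 3.07 cm² = 3.070×10^-4 m².
L = μ₀N²A/ℓ = (4π×10⁻⁷)(1560)²(3.070×10^-4)/(0.55) = 1.707×10^-3 H.
U = ½LI² = ½(1.707×10^-3)(2.79)² = 6.644×10^-3 J.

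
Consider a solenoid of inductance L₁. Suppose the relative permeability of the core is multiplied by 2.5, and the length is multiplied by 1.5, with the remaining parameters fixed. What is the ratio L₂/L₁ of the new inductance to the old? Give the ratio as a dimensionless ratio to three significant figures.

For a solenoid, L ∝ μᵣN²A/ℓ.
L₂/L₁ = (2.5) × (1.5)^-1 = 1.67.

L₂/L₁ = 1.67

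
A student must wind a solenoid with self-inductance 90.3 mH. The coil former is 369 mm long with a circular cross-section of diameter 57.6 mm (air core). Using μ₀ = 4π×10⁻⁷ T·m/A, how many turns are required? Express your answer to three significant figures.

N ≈ 3190 turns

A = π(d/2)² = π(2.880×10^-2 m)² = 2.606×10^-3 m².
From L = μ₀N²A/ℓ, N = √(Lℓ / (μ₀A)).
N = √[(9.030×10^-2)(0.369) / ((4π×10⁻⁷)×2.606×10^-3)] = √(1.018×10^7) ≈ 3190.0.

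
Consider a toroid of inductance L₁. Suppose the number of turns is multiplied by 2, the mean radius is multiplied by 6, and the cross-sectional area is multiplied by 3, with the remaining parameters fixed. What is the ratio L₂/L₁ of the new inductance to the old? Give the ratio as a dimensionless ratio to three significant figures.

For a toroid, L ∝ μᵣN²A/R.
L₂/L₁ = (2)^2 × (6)^-1 × (3) = 2.00.

L₂/L₁ = 2.00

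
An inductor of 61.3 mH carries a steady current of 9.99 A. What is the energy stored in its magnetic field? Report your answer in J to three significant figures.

U ≈ 3.06 J

Stored magnetic energy: U = ½LI².
U = ½(6.130×10^-2 H)(9.99 A)² = 3.059 J.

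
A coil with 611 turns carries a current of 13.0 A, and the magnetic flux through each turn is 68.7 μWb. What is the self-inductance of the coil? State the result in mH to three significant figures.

Self-inductance is defined by L = NΦ_B/I (flux linkage over current).
L = (611)(6.870×10^-5 Wb)/(13.0 A) = 3.229×10^-3 H.

L ≈ 3.23 mH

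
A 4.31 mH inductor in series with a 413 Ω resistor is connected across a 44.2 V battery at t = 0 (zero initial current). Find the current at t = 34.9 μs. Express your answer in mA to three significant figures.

I ≈ 103 mA

τ = L/R = 4.310×10^-3/413 = 1.044×10^-5 s; final current I_∞ = ε/R = 44.2/413 = 0.107 A.
I(t) = I_∞(1 − e^(−t/τ)) with t/τ = 3.344.
I = (0.107)(1 − e^(−3.344)) = 0.1032 A.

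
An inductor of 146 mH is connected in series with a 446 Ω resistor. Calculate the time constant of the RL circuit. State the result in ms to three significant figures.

τ = L/R = (0.146 H)/(446 Ω) = 3.274×10^-4 s.

τ ≈ 0.327 ms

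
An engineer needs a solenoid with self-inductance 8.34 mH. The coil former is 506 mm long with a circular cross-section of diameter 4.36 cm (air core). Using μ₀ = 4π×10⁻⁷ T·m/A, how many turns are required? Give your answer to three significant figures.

A = π(d/2)² = π(2.180×10^-2 m)² = 1.493×10^-3 m².
From L = μ₀N²A/ℓ, N = √(Lℓ / (μ₀A)).
N = √[(8.340×10^-3)(0.506) / ((4π×10⁻⁷)×1.493×10^-3)] = √(2.249×10^6) ≈ 1499.8.

N ≈ 1500 turns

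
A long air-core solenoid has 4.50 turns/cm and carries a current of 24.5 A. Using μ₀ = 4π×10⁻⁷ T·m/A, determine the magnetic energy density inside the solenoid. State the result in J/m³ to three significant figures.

B = μ₀nI = (4π×10⁻⁷)(450)(24.5) = 1.385×10^-2 T.
u = B²/(2μ₀) = (1.385×10^-2)²/(2×4π×10⁻⁷) = 76.37 J/m³.

u ≈ 76.4 J/m³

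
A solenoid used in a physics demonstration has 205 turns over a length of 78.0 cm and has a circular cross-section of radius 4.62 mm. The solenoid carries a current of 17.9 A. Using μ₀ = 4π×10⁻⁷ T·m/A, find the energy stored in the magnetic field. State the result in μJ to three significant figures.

A = πr² = π(4.620×10^-3 m)² = 6.706×10^-5 m².
L = μ₀N²A/ℓ = (4π×10⁻⁷)(205)²(6.706×10^-5)/(0.78) = 4.540×10^-6 H.
U = ½LI² = ½(4.540×10^-6)(17.9)² = 7.273×10^-4 J.

U ≈ 727 μJ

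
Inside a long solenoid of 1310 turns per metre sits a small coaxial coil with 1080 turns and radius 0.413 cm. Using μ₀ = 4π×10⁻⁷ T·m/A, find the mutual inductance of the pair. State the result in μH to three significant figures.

The outer solenoid produces a uniform field B₁ = μ₀n₁I₁ across the inner coil,
so the flux linkage is N₂Φ = N₂B₁A₂ = μ₀n₁N₂A₂·I₁, giving M = μ₀n₁N₂A₂.
A₂ = πr² = π(4.130×10^-3 m)² = 5.359×10^-5 m².
M = (4π×10⁻⁷)(1310)(1080)(5.359×10^-5) = 9.527×10^-5 H.

M ≈ 95.3 μH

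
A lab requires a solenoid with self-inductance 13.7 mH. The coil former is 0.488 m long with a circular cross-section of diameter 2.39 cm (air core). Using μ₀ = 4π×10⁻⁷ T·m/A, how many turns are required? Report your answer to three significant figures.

A = π(d/2)² = π(1.195×10^-2 m)² = 4.486×10^-4 m².
From L = μ₀N²A/ℓ, N = √(Lℓ / (μ₀A)).
N = √[(1.370×10^-2)(0.488) / ((4π×10⁻⁷)×4.486×10^-4)] = √(1.186×10^7) ≈ 3443.7.

N ≈ 3440 turns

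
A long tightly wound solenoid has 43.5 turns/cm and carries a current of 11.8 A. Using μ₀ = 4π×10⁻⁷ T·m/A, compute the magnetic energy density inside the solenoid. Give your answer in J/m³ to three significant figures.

u ≈ 1660 J/m³

B = μ₀nI = (4π×10⁻⁷)(4.350×10^3)(11.8) = 6.450×10^-2 T.
u = B²/(2μ₀) = (6.450×10^-2)²/(2×4π×10⁻⁷) = 1.655×10^3 J/m³.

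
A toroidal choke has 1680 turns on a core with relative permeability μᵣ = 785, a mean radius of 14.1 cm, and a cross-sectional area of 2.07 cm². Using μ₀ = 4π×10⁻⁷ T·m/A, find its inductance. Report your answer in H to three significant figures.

L ≈ 0.651 H

For a thin toroid, L = μ₀μᵣN²A/(2πR).
L = (4π×10⁻⁷)(785)(1680)²(2.070×10^-4) / (2π×0.141 m) = 0.6505 H.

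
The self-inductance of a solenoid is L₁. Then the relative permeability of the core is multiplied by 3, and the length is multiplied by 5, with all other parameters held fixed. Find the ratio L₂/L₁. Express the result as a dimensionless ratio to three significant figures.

L₂/L₁ = 0.600

For a solenoid, L ∝ μᵣN²A/ℓ.
L₂/L₁ = (3) × (5)^-1 = 0.600.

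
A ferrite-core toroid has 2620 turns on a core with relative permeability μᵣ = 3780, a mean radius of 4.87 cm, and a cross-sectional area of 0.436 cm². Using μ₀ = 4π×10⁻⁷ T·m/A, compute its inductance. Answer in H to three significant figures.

L ≈ 4.65 H

For a thin toroid, L = μ₀μᵣN²A/(2πR).
L = (4π×10⁻⁷)(3780)(2620)²(4.360×10^-5) / (2π×4.870×10^-2 m) = 4.646 H.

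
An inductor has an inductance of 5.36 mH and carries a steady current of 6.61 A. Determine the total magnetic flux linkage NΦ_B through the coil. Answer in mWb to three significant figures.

From L = NΦ_B/I, the flux linkage is NΦ_B = LI.
NΦ_B = (5.360×10^-3 H)(6.61 A) = 3.543×10^-2 Wb.

NΦ_B ≈ 35.4 mWb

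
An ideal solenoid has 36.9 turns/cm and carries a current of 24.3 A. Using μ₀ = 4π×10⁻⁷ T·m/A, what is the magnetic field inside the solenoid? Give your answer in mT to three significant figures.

Inside a long solenoid, B = μ₀nI.
B = (4π×10⁻⁷)(3.690×10^3 m⁻¹)(24.3 A) = 0.1127 T.

B ≈ 113 mT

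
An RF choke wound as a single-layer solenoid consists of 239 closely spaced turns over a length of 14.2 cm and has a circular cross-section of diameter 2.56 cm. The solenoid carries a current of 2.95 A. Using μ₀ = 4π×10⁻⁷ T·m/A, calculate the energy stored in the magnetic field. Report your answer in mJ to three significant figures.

A = π(d/2)² = π(1.280×10^-2 m)² = 5.147×10^-4 m².
L = μ₀N²A/ℓ = (4π×10⁻⁷)(239)²(5.147×10^-4)/(0.142) = 2.602×10^-4 H.
U = ½LI² = ½(2.602×10^-4)(2.95)² = 1.132×10^-3 J.

U ≈ 1.13 mJ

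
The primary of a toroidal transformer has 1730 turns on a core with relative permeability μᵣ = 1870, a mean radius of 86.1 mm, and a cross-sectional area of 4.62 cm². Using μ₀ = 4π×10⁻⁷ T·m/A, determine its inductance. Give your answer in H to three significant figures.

For a thin toroid, L = μ₀μᵣN²A/(2πR).
L = (4π×10⁻⁷)(1870)(1730)²(4.620×10^-4) / (2π×8.610×10^-2 m) = 6.006 H.

L ≈ 6.01 H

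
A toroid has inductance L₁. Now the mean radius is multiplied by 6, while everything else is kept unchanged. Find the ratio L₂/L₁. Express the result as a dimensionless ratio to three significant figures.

L₂/L₁ = 0.167

For a toroid, L ∝ μᵣN²A/R.
L₂/L₁ = (6)^-1 = 0.167.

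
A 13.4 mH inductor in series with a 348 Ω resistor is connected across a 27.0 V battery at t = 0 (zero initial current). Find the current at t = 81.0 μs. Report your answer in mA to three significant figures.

τ = L/R = 1.340×10^-2/348 = 3.851×10^-5 s; final current I_∞ = ε/R = 27.0/348 = 7.759×10^-2 A.
I(t) = I_∞(1 − e^(−t/τ)) with t/τ = 2.104.
I = (7.759×10^-2)(1 − e^(−2.104)) = 6.812×10^-2 A.

I ≈ 68.1 mA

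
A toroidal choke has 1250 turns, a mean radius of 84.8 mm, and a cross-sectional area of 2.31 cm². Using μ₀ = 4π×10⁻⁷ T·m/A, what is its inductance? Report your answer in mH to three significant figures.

For a thin toroid, L = μ₀N²A/(2πR).
L = (4π×10⁻⁷)(1250)²(2.310×10^-4) / (2π×8.480×10^-2 m) = 8.513×10^-4 H.

L ≈ 0.851 mH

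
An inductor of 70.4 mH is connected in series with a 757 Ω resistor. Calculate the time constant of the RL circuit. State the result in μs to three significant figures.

τ ≈ 93.0 μs

τ = L/R = (7.040×10^-2 H)/(757 Ω) = 9.300×10^-5 s.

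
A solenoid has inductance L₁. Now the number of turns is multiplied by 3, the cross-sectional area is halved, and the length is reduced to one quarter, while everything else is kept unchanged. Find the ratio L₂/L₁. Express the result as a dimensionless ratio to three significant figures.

For a solenoid, L ∝ μᵣN²A/ℓ.
L₂/L₁ = (3)^2 × (0.5) × (0.25)^-1 = 18.0.

L₂/L₁ = 18.0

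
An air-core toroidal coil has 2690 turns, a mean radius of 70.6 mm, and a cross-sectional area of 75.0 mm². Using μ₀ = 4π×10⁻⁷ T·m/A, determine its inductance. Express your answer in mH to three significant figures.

For a thin toroid, L = μ₀N²A/(2πR).
L = (4π×10⁻⁷)(2690)²(7.500×10^-5) / (2π×7.060×10^-2 m) = 1.537×10^-3 H.

L ≈ 1.54 mH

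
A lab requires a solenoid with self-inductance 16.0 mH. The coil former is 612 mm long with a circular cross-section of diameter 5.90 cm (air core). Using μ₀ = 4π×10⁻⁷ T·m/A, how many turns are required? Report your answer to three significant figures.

A = π(d/2)² = π(2.950×10^-2 m)² = 2.734×10^-3 m².
From L = μ₀N²A/ℓ, N = √(Lℓ / (μ₀A)).
N = √[(1.600×10^-2)(0.612) / ((4π×10⁻⁷)×2.734×10^-3)] = √(2.850×10^6) ≈ 1688.2.

N ≈ 1690 turns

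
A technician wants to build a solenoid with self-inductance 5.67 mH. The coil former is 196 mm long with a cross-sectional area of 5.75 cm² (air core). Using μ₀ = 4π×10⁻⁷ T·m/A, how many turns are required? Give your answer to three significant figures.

A = 5.75 cm² = 5.750×10^-4 m².
From L = μ₀N²A/ℓ, N = √(Lℓ / (μ₀A)).
N = √[(5.670×10^-3)(0.196) / ((4π×10⁻⁷)×5.750×10^-4)] = √(1.538×10^6) ≈ 1240.2.

N ≈ 1240 turns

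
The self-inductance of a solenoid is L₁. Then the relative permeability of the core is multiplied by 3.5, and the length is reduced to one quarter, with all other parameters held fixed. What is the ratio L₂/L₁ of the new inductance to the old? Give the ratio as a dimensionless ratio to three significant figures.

For a solenoid, L ∝ μᵣN²A/ℓ.
L₂/L₁ = (3.5) × (0.25)^-1 = 14.0.

L₂/L₁ = 14.0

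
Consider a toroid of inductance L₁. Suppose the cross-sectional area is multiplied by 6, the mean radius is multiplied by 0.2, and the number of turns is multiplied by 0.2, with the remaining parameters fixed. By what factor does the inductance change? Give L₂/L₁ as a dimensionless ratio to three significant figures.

For a toroid, L ∝ μᵣN²A/R.
L₂/L₁ = (6) × (0.2)^-1 × (0.2)^2 = 1.20.

L₂/L₁ = 1.20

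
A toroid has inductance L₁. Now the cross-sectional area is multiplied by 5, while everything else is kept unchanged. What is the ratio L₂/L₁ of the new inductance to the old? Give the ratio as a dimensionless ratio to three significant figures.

For a toroid, L ∝ μᵣN²A/R.
L₂/L₁ = (5) = 5.00.

L₂/L₁ = 5.00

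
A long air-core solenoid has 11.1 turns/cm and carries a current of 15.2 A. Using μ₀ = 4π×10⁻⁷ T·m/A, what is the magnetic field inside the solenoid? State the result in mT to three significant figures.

Inside a long solenoid, B = μ₀nI.
B = (4π×10⁻⁷)(1.110×10^3 m⁻¹)(15.2 A) = 2.120×10^-2 T.

B ≈ 21.2 mT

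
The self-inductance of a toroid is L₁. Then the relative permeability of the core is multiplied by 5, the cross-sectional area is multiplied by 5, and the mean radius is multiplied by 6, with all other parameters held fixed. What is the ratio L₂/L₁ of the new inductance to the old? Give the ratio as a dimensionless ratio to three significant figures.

L₂/L₁ = 4.17

For a toroid, L ∝ μᵣN²A/R.
L₂/L₁ = (5) × (5) × (6)^-1 = 4.17.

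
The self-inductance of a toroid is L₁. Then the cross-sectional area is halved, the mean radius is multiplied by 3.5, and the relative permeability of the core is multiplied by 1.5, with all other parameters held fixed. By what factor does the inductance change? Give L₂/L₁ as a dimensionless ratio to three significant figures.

For a toroid, L ∝ μᵣN²A/R.
L₂/L₁ = (0.5) × (3.5)^-1 × (1.5) = 0.214.

L₂/L₁ = 0.214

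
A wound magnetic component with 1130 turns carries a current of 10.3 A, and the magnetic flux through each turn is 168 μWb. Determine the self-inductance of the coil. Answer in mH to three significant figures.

L ≈ 18.4 mH

Self-inductance is defined by L = NΦ_B/I (flux linkage over current).
L = (1130)(1.680×10^-4 Wb)/(10.3 A) = 1.843×10^-2 H.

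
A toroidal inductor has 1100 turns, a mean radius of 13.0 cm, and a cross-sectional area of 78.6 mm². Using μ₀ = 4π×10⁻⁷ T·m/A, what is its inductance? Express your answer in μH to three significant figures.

For a thin toroid, L = μ₀N²A/(2πR).
L = (4π×10⁻⁷)(1100)²(7.860×10^-5) / (2π×0.13 m) = 1.463×10^-4 H.

L ≈ 146 μH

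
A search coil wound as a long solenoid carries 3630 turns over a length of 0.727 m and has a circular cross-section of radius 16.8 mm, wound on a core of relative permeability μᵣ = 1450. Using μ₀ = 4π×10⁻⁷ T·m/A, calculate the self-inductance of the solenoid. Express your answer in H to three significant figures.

L ≈ 29.3 H

A = πr² = π(1.680×10^-2 m)² = 8.867×10^-4 m².
For a long solenoid, L = μ₀μᵣN²A/ℓ.
L = (4π×10⁻⁷)(1450)(3630)²(8.867×10^-4)/(0.727 m) = 29.28 H.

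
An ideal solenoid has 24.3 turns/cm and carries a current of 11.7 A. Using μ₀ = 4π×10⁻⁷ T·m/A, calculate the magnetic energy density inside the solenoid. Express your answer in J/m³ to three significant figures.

B = μ₀nI = (4π×10⁻⁷)(2.430×10^3)(11.7) = 3.573×10^-2 T.
u = B²/(2μ₀) = (3.573×10^-2)²/(2×4π×10⁻⁷) = 507.9 J/m³.

u ≈ 508 J/m³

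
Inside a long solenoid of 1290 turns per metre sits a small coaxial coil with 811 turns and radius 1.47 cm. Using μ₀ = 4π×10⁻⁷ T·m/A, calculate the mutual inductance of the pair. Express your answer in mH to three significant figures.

The outer solenoid produces a uniform field B₁ = μ₀n₁I₁ across the inner coil,
so the flux linkage is N₂Φ = N₂B₁A₂ = μ₀n₁N₂A₂·I₁, giving M = μ₀n₁N₂A₂.
A₂ = πr² = π(1.470×10^-2 m)² = 6.789×10^-4 m².
M = (4π×10⁻⁷)(1290)(811)(6.789×10^-4) = 8.9249×10^-4 H.

M ≈ 0.892 mH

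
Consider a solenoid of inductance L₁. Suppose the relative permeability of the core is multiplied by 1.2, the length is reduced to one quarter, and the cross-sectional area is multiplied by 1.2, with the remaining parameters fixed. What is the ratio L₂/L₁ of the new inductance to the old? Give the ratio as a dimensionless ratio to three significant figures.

L₂/L₁ = 5.76

For a solenoid, L ∝ μᵣN²A/ℓ.
L₂/L₁ = (1.2) × (0.25)^-1 × (1.2) = 5.76.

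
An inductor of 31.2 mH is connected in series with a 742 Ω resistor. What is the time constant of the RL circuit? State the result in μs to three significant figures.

τ = L/R = (3.120×10^-2 H)/(742 Ω) = 4.2049×10^-5 s.

τ ≈ 42.0 μs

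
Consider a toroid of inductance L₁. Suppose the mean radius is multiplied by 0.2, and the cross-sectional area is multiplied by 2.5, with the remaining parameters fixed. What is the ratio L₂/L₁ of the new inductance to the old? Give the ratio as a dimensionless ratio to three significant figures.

For a toroid, L ∝ μᵣN²A/R.
L₂/L₁ = (0.2)^-1 × (2.5) = 12.5.

L₂/L₁ = 12.5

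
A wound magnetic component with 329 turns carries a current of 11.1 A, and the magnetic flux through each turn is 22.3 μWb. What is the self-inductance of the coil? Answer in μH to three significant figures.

L ≈ 661 μH

Self-inductance is defined by L = NΦ_B/I (flux linkage over current).
L = (329)(2.230×10^-5 Wb)/(11.1 A) = 6.610×10^-4 H.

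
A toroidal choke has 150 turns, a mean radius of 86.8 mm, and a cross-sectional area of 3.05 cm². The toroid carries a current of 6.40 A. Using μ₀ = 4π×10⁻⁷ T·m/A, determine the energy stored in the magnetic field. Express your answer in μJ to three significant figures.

U ≈ 324 μJ

L = μ₀N²A/(2πR) = (4π×10⁻⁷)(150)²(3.050×10^-4)/(2π×8.680×10^-2) = 1.581×10^-5 H.
U = ½LI² = ½(1.581×10^-5)(6.40)² = 3.238×10^-4 J.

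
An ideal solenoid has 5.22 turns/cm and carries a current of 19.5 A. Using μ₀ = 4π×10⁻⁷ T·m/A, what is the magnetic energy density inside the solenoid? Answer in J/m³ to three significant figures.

u ≈ 65.1 J/m³

B = μ₀nI = (4π×10⁻⁷)(522)(19.5) = 1.279×10^-2 T.
u = B²/(2μ₀) = (1.279×10^-2)²/(2×4π×10⁻⁷) = 65.1 J/m³.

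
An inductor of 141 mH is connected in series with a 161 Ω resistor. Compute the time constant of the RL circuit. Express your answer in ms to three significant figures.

τ ≈ 0.876 ms

τ = L/R = (0.141 H)/(161 Ω) = 8.758×10^-4 s.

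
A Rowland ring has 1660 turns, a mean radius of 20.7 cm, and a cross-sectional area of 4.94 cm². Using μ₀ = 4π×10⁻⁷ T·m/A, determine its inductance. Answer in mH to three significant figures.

L ≈ 1.32 mH

For a thin toroid, L = μ₀N²A/(2πR).
L = (4π×10⁻⁷)(1660)²(4.940×10^-4) / (2π×0.207 m) = 1.315×10^-3 H.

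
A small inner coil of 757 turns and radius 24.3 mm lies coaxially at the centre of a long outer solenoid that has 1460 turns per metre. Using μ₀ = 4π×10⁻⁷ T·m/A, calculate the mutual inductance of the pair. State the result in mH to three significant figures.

The outer solenoid produces a uniform field B₁ = μ₀n₁I₁ across the inner coil,
so the flux linkage is N₂Φ = N₂B₁A₂ = μ₀n₁N₂A₂·I₁, giving M = μ₀n₁N₂A₂.
A₂ = πr² = π(2.430×10^-2 m)² = 1.855×10^-3 m².
M = (4π×10⁻⁷)(1460)(757)(1.855×10^-3) = 2.576×10^-3 H.

M ≈ 2.58 mH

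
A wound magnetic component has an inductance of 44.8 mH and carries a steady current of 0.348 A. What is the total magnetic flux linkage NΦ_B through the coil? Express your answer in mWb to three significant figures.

From L = NΦ_B/I, the flux linkage is NΦ_B = LI.
NΦ_B = (4.480×10^-2 H)(0.348 A) = 1.559×10^-2 Wb.

NΦ_B ≈ 15.6 mWb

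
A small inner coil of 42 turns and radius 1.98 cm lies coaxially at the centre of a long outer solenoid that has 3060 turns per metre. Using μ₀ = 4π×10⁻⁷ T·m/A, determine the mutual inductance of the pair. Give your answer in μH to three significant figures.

The outer solenoid produces a uniform field B₁ = μ₀n₁I₁ across the inner coil,
so the flux linkage is N₂Φ = N₂B₁A₂ = μ₀n₁N₂A₂·I₁, giving M = μ₀n₁N₂A₂.
A₂ = πr² = π(1.980×10^-2 m)² = 1.232×10^-3 m².
M = (4π×10⁻⁷)(3060)(42)(1.232×10^-3) = 1.989×10^-4 H.

M ≈ 199 μH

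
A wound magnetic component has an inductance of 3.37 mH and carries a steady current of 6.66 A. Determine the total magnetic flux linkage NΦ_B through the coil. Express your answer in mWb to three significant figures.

From L = NΦ_B/I, the flux linkage is NΦ_B = LI.
NΦ_B = (3.370×10^-3 H)(6.66 A) = 2.244×10^-2 Wb.

NΦ_B ≈ 22.4 mWb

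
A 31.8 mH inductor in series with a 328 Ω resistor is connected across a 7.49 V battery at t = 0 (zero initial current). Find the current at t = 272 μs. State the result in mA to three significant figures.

τ = L/R = 3.180×10^-2/328 = 9.695×10^-5 s; final current I_∞ = ε/R = 7.49/328 = 2.284×10^-2 A.
I(t) = I_∞(1 − e^(−t/τ)) with t/τ = 2.806.
I = (2.284×10^-2)(1 − e^(−2.806)) = 2.145×10^-2 A.

I ≈ 21.5 mA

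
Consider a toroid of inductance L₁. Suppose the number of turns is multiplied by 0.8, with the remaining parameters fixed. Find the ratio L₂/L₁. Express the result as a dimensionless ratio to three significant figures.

For a toroid, L ∝ μᵣN²A/R.
L₂/L₁ = (0.8)^2 = 0.640.

L₂/L₁ = 0.640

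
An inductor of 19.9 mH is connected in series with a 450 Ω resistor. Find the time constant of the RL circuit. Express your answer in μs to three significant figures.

τ ≈ 44.2 μs

τ = L/R = (1.990×10^-2 H)/(450 Ω) = 4.422×10^-5 s.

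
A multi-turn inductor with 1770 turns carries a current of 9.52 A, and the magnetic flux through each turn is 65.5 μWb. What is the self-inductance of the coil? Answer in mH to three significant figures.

Self-inductance is defined by L = NΦ_B/I (flux linkage over current).
L = (1770)(6.550×10^-5 Wb)/(9.52 A) = 1.218×10^-2 H.

L ≈ 12.2 mH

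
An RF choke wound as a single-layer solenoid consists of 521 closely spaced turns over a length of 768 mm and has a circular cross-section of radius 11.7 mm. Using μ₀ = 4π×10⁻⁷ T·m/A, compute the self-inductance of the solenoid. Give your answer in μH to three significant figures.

A = πr² = π(1.170×10^-2 m)² = 4.301×10^-4 m².
For a long solenoid, L = μ₀N²A/ℓ.
L = (4π×10⁻⁷)(521)²(4.301×10^-4)/(0.768 m) = 1.910×10^-4 H.

L ≈ 191 μH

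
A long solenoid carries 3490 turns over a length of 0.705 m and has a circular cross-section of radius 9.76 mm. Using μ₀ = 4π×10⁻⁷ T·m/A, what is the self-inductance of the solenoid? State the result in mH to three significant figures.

A = πr² = π(9.760×10^-3 m)² = 2.993×10^-4 m².
For a long solenoid, L = μ₀N²A/ℓ.
L = (4π×10⁻⁷)(3490)²(2.993×10^-4)/(0.705 m) = 6.497×10^-3 H.

L ≈ 6.50 mH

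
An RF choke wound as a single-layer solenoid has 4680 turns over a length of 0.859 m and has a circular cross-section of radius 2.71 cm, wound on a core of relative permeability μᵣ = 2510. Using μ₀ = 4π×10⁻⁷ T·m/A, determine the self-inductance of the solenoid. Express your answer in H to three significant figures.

A = πr² = π(2.710×10^-2 m)² = 2.307×10^-3 m².
For a long solenoid, L = μ₀μᵣN²A/ℓ.
L = (4π×10⁻⁷)(2510)(4680)²(2.307×10^-3)/(0.859 m) = 185.6 H.

L ≈ 186 H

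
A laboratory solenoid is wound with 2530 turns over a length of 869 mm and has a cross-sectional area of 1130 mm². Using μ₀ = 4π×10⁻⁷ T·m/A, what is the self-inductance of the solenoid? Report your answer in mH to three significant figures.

A = 1130 mm² = 1.130×10^-3 m².
For a long solenoid, L = μ₀N²A/ℓ.
L = (4π×10⁻⁷)(2530)²(1.130×10^-3)/(0.869 m) = 1.046×10^-2 H.

L ≈ 10.5 mH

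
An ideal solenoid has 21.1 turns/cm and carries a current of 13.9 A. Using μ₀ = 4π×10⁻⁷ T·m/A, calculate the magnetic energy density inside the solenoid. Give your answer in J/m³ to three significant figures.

B = μ₀nI = (4π×10⁻⁷)(2.110×10^3)(13.9) = 3.686×10^-2 T.
u = B²/(2μ₀) = (3.686×10^-2)²/(2×4π×10⁻⁷) = 540.47 J/m³.

u ≈ 540 J/m³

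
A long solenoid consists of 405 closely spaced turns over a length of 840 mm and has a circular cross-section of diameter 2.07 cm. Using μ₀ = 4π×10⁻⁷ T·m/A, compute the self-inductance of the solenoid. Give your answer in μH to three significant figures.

L ≈ 82.6 μH

A = π(d/2)² = π(1.035×10^-2 m)² = 3.365×10^-4 m².
For a long solenoid, L = μ₀N²A/ℓ.
L = (4π×10⁻⁷)(405)²(3.365×10^-4)/(0.84 m) = 8.258×10^-5 H.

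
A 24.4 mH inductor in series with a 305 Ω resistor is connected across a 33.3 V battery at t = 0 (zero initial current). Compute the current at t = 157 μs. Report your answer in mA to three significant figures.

τ = L/R = 2.440×10^-2/305 = 8.000×10^-5 s; final current I_∞ = ε/R = 33.3/305 = 0.1092 A.
I(t) = I_∞(1 − e^(−t/τ)) with t/τ = 1.963.
I = (0.1092)(1 − e^(−1.963)) = 9.384×10^-2 A.

I ≈ 93.8 mA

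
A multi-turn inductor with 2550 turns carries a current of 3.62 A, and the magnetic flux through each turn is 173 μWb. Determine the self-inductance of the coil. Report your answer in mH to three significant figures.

Self-inductance is defined by L = NΦ_B/I (flux linkage over current).
L = (2550)(1.730×10^-4 Wb)/(3.62 A) = 0.1219 H.

L ≈ 122 mH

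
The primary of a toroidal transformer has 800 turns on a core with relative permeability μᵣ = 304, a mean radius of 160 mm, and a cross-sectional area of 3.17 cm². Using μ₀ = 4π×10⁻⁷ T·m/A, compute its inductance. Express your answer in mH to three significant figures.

For a thin toroid, L = μ₀μᵣN²A/(2πR).
L = (4π×10⁻⁷)(304)(800)²(3.170×10^-4) / (2π×0.16 m) = 7.709×10^-2 H.

L ≈ 77.1 mH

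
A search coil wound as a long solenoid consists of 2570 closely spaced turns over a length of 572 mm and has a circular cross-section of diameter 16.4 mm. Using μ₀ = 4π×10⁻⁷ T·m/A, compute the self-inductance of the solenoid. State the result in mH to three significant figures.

L ≈ 3.07 mH

A = π(d/2)² = π(8.200×10^-3 m)² = 2.112×10^-4 m².
For a long solenoid, L = μ₀N²A/ℓ.
L = (4π×10⁻⁷)(2570)²(2.112×10^-4)/(0.572 m) = 3.065×10^-3 H.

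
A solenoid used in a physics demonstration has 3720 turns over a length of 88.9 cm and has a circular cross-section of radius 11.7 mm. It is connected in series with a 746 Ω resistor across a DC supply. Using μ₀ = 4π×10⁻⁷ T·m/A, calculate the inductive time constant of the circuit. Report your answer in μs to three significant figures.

A = πr² = π(1.170×10^-2 m)² = 4.301×10^-4 m².
L = μ₀N²A/ℓ = (4π×10⁻⁷)(3720)²(4.301×10^-4)/(0.889) = 8.412×10^-3 H.
τ = L/R = (8.412×10^-3)/(746) = 1.128×10^-5 s.

τ ≈ 11.3 μs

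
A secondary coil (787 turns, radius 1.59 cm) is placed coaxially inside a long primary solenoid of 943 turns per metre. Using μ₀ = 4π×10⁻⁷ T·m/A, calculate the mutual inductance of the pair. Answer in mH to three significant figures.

M ≈ 0.741 mH

The outer solenoid produces a uniform field B₁ = μ₀n₁I₁ across the inner coil,
so the flux linkage is N₂Φ = N₂B₁A₂ = μ₀n₁N₂A₂·I₁, giving M = μ₀n₁N₂A₂.
A₂ = πr² = π(1.590×10^-2 m)² = 7.942×10^-4 m².
M = (4π×10⁻⁷)(943)(787)(7.942×10^-4) = 7.407×10^-4 H.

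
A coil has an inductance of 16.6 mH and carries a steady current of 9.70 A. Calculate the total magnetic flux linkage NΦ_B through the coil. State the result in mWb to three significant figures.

From L = NΦ_B/I, the flux linkage is NΦ_B = LI.
NΦ_B = (1.660×10^-2 H)(9.70 A) = 0.161 Wb.

NΦ_B ≈ 161 mWb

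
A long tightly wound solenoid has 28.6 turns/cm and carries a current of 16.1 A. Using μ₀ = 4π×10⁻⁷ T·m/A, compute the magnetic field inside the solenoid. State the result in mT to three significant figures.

B ≈ 57.9 mT

Inside a long solenoid, B = μ₀nI.
B = (4π×10⁻⁷)(2.860×10^3 m⁻¹)(16.1 A) = 5.786×10^-2 T.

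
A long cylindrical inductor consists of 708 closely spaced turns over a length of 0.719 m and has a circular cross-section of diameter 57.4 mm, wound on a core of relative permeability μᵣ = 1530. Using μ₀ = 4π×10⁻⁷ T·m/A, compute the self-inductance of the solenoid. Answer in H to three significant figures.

L ≈ 3.47 H

A = π(d/2)² = π(2.870×10^-2 m)² = 2.588×10^-3 m².
For a long solenoid, L = μ₀μᵣN²A/ℓ.
L = (4π×10⁻⁷)(1530)(708)²(2.588×10^-3)/(0.719 m) = 3.469 H.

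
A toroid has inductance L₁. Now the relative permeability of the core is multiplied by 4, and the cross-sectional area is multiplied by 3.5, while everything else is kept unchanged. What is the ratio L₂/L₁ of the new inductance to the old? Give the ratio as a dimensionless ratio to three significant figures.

For a toroid, L ∝ μᵣN²A/R.
L₂/L₁ = (4) × (3.5) = 14.0.

L₂/L₁ = 14.0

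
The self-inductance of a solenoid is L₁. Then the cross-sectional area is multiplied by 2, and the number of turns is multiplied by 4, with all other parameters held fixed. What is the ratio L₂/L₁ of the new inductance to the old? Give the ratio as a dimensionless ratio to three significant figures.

L₂/L₁ = 32.0

For a solenoid, L ∝ μᵣN²A/ℓ.
L₂/L₁ = (2) × (4)^2 = 32.0.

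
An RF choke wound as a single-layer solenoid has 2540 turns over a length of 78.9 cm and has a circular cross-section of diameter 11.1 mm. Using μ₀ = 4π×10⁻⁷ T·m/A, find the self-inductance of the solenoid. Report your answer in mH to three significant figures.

L ≈ 0.994 mH

A = π(d/2)² = π(5.550×10^-3 m)² = 9.677×10^-5 m².
For a long solenoid, L = μ₀N²A/ℓ.
L = (4π×10⁻⁷)(2540)²(9.677×10^-5)/(0.789 m) = 9.943×10^-4 H.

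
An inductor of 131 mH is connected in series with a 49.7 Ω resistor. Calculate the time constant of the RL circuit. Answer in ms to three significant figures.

τ = L/R = (0.131 H)/(49.7 Ω) = 2.636×10^-3 s.

τ ≈ 2.64 ms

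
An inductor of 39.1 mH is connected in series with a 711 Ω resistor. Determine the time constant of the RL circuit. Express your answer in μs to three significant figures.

τ = L/R = (3.910×10^-2 H)/(711 Ω) = 5.499×10^-5 s.

τ ≈ 55.0 μs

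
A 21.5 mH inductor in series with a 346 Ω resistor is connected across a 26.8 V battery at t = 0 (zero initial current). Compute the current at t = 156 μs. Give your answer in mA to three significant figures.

τ = L/R = 2.150×10^-2/346 = 6.214×10^-5 s; final current I_∞ = ε/R = 26.8/346 = 7.746×10^-2 A.
I(t) = I_∞(1 − e^(−t/τ)) with t/τ = 2.511.
I = (7.746×10^-2)(1 − e^(−2.511)) = 7.117×10^-2 A.

I ≈ 71.2 mA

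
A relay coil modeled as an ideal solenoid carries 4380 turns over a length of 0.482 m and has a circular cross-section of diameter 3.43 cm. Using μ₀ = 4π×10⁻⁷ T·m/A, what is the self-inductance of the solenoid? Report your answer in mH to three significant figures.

L ≈ 46.2 mH

A = π(d/2)² = π(1.715×10^-2 m)² = 9.240×10^-4 m².
For a long solenoid, L = μ₀N²A/ℓ.
L = (4π×10⁻⁷)(4380)²(9.240×10^-4)/(0.482 m) = 4.622×10^-2 H.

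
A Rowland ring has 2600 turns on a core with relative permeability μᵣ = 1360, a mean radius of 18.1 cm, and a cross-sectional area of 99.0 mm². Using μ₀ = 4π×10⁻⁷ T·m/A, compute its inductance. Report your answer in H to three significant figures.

For a thin toroid, L = μ₀μᵣN²A/(2πR).
L = (4π×10⁻⁷)(1360)(2600)²(9.900×10^-5) / (2π×0.181 m) = 1.006 H.

L ≈ 1.01 H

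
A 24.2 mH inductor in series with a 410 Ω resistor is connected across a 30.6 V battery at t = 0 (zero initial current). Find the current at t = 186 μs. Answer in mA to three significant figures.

I ≈ 71.4 mA

τ = L/R = 2.420×10^-2/410 = 5.902×10^-5 s; final current I_∞ = ε/R = 30.6/410 = 7.463×10^-2 A.
I(t) = I_∞(1 − e^(−t/τ)) with t/τ = 3.151.
I = (7.463×10^-2)(1 − e^(−3.151)) = 7.144×10^-2 A.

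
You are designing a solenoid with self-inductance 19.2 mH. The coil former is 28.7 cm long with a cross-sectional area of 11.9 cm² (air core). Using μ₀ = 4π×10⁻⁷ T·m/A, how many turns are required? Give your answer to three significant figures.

A = 11.9 cm² = 1.190×10^-3 m².
From L = μ₀N²A/ℓ, N = √(Lℓ / (μ₀A)).
N = √[(1.920×10^-2)(0.287) / ((4π×10⁻⁷)×1.190×10^-3)] = √(3.6849×10^6) ≈ 1919.6.

N ≈ 1920 turns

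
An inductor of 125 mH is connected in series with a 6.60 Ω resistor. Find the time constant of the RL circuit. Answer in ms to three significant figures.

τ = L/R = (0.125 H)/(6.60 Ω) = 1.894×10^-2 s.

τ ≈ 18.9 ms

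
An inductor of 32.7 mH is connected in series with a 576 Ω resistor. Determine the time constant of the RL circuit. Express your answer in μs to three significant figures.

τ = L/R = (3.270×10^-2 H)/(576 Ω) = 5.677×10^-5 s.

τ ≈ 56.8 μs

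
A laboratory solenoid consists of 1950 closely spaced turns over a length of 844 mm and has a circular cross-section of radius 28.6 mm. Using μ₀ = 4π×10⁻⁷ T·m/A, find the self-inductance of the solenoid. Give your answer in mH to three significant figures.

A = πr² = π(2.860×10^-2 m)² = 2.570×10^-3 m².
For a long solenoid, L = μ₀N²A/ℓ.
L = (4π×10⁻⁷)(1950)²(2.570×10^-3)/(0.844 m) = 1.4549×10^-2 H.

L ≈ 14.5 mH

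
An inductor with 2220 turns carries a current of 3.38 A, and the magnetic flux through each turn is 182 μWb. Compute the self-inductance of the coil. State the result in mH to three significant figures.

L ≈ 120 mH

Self-inductance is defined by L = NΦ_B/I (flux linkage over current).
L = (2220)(1.820×10^-4 Wb)/(3.38 A) = 0.1195 H.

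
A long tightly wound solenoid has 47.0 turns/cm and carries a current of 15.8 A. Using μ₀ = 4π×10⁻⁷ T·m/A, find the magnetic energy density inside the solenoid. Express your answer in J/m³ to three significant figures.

B = μ₀nI = (4π×10⁻⁷)(4.700×10^3)(15.8) = 9.332×10^-2 T.
u = B²/(2μ₀) = (9.332×10^-2)²/(2×4π×10⁻⁷) = 3.4649×10^3 J/m³.

u ≈ 3460 J/m³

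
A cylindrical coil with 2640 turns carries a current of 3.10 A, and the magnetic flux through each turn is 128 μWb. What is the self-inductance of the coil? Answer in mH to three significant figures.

Self-inductance is defined by L = NΦ_B/I (flux linkage over current).
L = (2640)(1.280×10^-4 Wb)/(3.10 A) = 0.109 H.

L ≈ 109 mH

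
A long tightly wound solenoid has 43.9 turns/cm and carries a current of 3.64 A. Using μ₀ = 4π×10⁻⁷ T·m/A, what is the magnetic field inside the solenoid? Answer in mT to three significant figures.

Inside a long solenoid, B = μ₀nI.
B = (4π×10⁻⁷)(4.390×10^3 m⁻¹)(3.64 A) = 2.008×10^-2 T.

B ≈ 20.1 mT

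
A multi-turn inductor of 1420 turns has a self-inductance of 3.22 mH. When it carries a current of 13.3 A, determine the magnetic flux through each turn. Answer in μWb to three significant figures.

Φ_B ≈ 30.2 μWb

From L = NΦ_B/I, the flux per turn is Φ_B = LI/N.
Φ_B = (3.220×10^-3 H)(13.3 A)/1420 = 3.016×10^-5 Wb.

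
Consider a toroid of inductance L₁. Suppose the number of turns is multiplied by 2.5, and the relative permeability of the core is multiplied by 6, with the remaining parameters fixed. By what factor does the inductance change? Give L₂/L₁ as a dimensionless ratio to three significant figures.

For a toroid, L ∝ μᵣN²A/R.
L₂/L₁ = (2.5)^2 × (6) = 37.5.

L₂/L₁ = 37.5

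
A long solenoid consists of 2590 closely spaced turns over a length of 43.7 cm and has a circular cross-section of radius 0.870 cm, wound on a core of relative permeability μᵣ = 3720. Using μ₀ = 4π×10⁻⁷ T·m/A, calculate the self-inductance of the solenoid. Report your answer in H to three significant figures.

L ≈ 17.1 H

A = πr² = π(8.700×10^-3 m)² = 2.378×10^-4 m².
For a long solenoid, L = μ₀μᵣN²A/ℓ.
L = (4π×10⁻⁷)(3720)(2590)²(2.378×10^-4)/(0.437 m) = 17.06 H.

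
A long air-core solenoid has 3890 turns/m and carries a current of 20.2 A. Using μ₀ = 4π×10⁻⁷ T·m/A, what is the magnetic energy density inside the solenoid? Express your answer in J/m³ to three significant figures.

B = μ₀nI = (4π×10⁻⁷)(3.890×10^3)(20.2) = 9.874×10^-2 T.
u = B²/(2μ₀) = (9.874×10^-2)²/(2×4π×10⁻⁷) = 3.880×10^3 J/m³.

u ≈ 3880 J/m³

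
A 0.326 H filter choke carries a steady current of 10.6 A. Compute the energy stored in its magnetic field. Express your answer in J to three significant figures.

Stored magnetic energy: U = ½LI².
U = ½(0.326 H)(10.6 A)² = 18.31 J.

U ≈ 18.3 J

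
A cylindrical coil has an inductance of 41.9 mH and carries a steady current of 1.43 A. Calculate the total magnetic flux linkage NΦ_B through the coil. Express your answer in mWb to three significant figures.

NΦ_B ≈ 59.9 mWb

From L = NΦ_B/I, the flux linkage is NΦ_B = LI.
NΦ_B = (4.190×10^-2 H)(1.43 A) = 5.992×10^-2 Wb.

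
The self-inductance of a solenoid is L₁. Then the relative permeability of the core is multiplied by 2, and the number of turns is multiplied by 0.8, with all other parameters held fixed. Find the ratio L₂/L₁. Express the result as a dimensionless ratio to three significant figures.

For a solenoid, L ∝ μᵣN²A/ℓ.
L₂/L₁ = (2) × (0.8)^2 = 1.28.

L₂/L₁ = 1.28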